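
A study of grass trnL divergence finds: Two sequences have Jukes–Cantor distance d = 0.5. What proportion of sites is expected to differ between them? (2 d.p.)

0.36

p = (3/4)(1 − e^(−4d/3)) = 0.75 × (1 − e^(-0.666667)) = 0.75 × (1 − 0.513417) = 0.364937.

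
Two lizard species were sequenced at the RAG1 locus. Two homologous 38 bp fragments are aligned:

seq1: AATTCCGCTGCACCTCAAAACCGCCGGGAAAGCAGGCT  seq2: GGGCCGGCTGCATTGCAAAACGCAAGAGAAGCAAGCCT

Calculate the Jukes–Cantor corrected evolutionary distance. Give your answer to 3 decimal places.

0.681

The sequences differ at 17 of 38 sites, so p = 17/38 ≈ 0.447368.
d = −(3/4) ln(1 − 4p/3) = −0.75 ln(1 − 0.596491) = −0.75 ln(0.403509)
  = −0.75 × (-0.907556) = 0.680667 substitutions/site.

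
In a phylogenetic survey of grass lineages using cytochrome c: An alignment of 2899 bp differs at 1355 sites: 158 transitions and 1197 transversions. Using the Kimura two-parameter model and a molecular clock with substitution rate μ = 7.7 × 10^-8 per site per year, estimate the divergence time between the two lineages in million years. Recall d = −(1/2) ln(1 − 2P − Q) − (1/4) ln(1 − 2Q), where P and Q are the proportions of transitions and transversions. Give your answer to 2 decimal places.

P = 158/2899 ≈ 0.054502 and Q = 1197/2899 ≈ 0.412901.
Under the Kimura two-parameter model, d = −½ ln(1 − 2P − Q) − ¼ ln(1 − 2Q).
1 − 2P − Q = 0.478095, giving −½ ln(0.478095) = 0.368973.
1 − 2Q = 0.174198, giving −¼ ln(0.174198) = 0.436891.
d = 0.368973 + 0.436891 = 0.805864.
Under a molecular clock d = 2μt, so t = d/(2μ) = 0.805864 / (2 × 7.7 × 10^-8) = 5.23 million years.

5.23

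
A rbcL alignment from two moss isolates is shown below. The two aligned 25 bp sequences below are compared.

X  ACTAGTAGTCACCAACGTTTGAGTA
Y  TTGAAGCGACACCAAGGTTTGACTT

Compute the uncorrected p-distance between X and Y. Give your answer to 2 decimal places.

0.40

The sequences differ at 10 of 25 positions (sites 1, 2, 3, 5, 6, 7, 9, 16, 23, 25).
p = 10/25 = 0.40.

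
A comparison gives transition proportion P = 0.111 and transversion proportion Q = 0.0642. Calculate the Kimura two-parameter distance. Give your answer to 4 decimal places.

0.2029

Under the Kimura two-parameter model, d = −½ ln(1 − 2P − Q) − ¼ ln(1 − 2Q).
1 − 2P − Q = 0.7138, giving −½ ln(0.7138) = 0.168576.
1 − 2Q = 0.8716, giving −¼ ln(0.8716) = 0.034356.
d = 0.168576 + 0.034356 = 0.202932.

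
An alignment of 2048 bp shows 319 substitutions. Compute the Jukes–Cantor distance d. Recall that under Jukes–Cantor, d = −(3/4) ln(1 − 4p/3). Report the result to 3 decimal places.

0.175

p = 319/2048 ≈ 0.155762.
d = −(3/4) ln(1 − 4p/3) = −0.75 ln(1 − 0.207683) = −0.75 ln(0.792317)
  = −0.75 × (-0.232794) = 0.174596 substitutions/site.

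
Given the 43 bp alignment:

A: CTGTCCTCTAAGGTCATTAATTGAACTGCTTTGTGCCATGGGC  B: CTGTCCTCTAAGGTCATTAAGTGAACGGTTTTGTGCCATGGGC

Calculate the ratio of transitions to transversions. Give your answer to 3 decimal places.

0.500

Transitions are A↔G and C↔T; transversions are all other mismatches.
Transitions: 1. Transversions: 2.
R = 1/2 = 0.500.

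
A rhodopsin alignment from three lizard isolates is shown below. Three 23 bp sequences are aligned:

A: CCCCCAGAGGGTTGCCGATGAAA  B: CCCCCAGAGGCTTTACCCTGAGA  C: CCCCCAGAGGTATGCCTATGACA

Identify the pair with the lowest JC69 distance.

A–B: 6/23 differ, p = 0.261, d = 0.321.
A–C: 4/23 differ, p = 0.174, d = 0.198.
B–C: 7/23 differ, p = 0.304, d = 0.390.
The smallest distance is between A and C.

A and C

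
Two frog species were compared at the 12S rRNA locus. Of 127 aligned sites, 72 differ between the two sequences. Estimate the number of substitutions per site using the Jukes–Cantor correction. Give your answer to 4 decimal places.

p = 72/127 ≈ 0.566929.
d = −(3/4) ln(1 − 4p/3) = −0.75 ln(1 − 0.755905) = −0.75 ln(0.244095)
  = −0.75 × (-1.410198) = 1.057649 substitutions/site.

1.0576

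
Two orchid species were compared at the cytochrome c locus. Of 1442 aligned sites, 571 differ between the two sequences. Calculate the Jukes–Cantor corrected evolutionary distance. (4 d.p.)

p = 571/1442 ≈ 0.395978.
d = −(3/4) ln(1 − 4p/3) = −0.75 ln(1 − 0.527971) = −0.75 ln(0.472029)
  = −0.75 × (-0.750715) = 0.563036 substitutions/site.

0.5630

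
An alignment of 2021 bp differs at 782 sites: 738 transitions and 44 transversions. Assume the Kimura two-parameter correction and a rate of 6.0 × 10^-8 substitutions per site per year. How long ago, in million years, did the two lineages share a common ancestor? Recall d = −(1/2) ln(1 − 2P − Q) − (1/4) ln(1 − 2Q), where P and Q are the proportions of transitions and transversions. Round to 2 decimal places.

P = 738/2021 ≈ 0.365166 and Q = 44/2021 ≈ 0.021771.
Under the Kimura two-parameter model, d = −½ ln(1 − 2P − Q) − ¼ ln(1 − 2Q).
1 − 2P − Q = 0.247897, giving −½ ln(0.247897) = 0.697371.
1 − 2Q = 0.956458, giving −¼ ln(0.956458) = 0.011130.
d = 0.697371 + 0.011130 = 0.708501.
Under a molecular clock d = 2μt, so t = d/(2μ) = 0.708501 / (2 × 6.0 × 10^-8) = 5.90 million years.

5.90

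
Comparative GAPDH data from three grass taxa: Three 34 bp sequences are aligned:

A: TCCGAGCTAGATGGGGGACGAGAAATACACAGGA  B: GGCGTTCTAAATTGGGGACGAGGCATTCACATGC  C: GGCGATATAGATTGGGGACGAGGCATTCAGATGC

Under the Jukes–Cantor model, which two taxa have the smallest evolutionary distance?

A–B: 11/34 differ, p = 0.324, d = 0.423.
A–C: 11/34 differ, p = 0.324, d = 0.423.
B–C: 4/34 differ, p = 0.118, d = 0.128.
The smallest distance is between B and C.

B and C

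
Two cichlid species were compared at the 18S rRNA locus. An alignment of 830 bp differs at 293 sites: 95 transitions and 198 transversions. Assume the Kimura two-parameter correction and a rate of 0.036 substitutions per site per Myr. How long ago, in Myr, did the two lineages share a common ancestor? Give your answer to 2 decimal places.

P = 95/830 ≈ 0.114458 and Q = 198/830 ≈ 0.238554.
Under the Kimura two-parameter model, d = −½ ln(1 − 2P − Q) − ¼ ln(1 − 2Q).
1 − 2P − Q = 0.53253, giving −½ ln(0.53253) = 0.315058.
1 − 2Q = 0.522892, giving −¼ ln(0.522892) = 0.162095.
d = 0.315058 + 0.162095 = 0.477153.
Under a molecular clock d = 2μt, so t = d/(2μ) = 0.477153 / (2 × 0.036) = 6.63 Myr.

6.63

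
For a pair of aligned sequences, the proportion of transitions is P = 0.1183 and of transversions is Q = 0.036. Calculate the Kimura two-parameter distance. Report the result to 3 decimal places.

Under the Kimura two-parameter model, d = −½ ln(1 − 2P − Q) − ¼ ln(1 − 2Q).
1 − 2P − Q = 0.7274, giving −½ ln(0.7274) = 0.159139.
1 − 2Q = 0.928, giving −¼ ln(0.928) = 0.018681.
d = 0.159139 + 0.018681 = 0.177820.

0.178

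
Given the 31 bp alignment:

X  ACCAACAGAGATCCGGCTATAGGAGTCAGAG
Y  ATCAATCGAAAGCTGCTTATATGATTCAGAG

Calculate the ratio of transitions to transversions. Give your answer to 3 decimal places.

Transitions are A↔G and C↔T; transversions are all other mismatches.
Transitions: 5. Transversions: 5.
R = 5/5 = 1.000.

1.000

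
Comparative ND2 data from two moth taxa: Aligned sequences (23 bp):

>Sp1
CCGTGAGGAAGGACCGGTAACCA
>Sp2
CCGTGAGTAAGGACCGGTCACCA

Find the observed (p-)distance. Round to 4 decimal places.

0.0870

The sequences differ at 2 of 23 positions (sites 8, 19).
p = 2/23 = 0.086956… ≈ 0.0870 (to 4 d.p.).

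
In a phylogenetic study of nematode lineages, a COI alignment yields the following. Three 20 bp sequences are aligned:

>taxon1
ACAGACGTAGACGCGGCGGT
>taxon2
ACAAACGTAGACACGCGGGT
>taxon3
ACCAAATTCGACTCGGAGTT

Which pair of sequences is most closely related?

taxon1 and taxon2

taxon1–taxon2: 4/20 differ, p = 0.200, d = 0.233.
taxon1–taxon3: 8/20 differ, p = 0.400, d = 0.572.
taxon2–taxon3: 8/20 differ, p = 0.400, d = 0.572.
The smallest distance is between taxon1 and taxon2.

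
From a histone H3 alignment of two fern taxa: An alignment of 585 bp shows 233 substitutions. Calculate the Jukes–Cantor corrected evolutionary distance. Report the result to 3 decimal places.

p = 233/585 ≈ 0.398291.
d = −(3/4) ln(1 − 4p/3) = −0.75 ln(1 − 0.531055) = −0.75 ln(0.468945)
  = −0.75 × (-0.757270) = 0.567953 substitutions/site.

0.568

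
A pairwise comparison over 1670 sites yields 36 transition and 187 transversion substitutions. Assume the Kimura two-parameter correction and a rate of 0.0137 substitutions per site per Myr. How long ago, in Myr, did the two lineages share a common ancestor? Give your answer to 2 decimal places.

5.39

P = 36/1670 ≈ 0.021557 and Q = 187/1670 ≈ 0.111976.
Under the Kimura two-parameter model, d = −½ ln(1 − 2P − Q) − ¼ ln(1 − 2Q).
1 − 2P − Q = 0.84491, giving −½ ln(0.84491) = 0.084263.
1 − 2Q = 0.776048, giving −¼ ln(0.776048) = 0.063385.
d = 0.084263 + 0.063385 = 0.147648.
Under a molecular clock d = 2μt, so t = d/(2μ) = 0.147648 / (2 × 0.0137) = 5.39 Myr.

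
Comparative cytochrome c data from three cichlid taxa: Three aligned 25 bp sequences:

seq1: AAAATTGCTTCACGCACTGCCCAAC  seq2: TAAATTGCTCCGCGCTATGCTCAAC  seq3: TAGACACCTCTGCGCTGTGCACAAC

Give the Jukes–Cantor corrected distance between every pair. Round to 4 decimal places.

d(seq1,seq2) = 0.2892, d(seq1,seq3) = 0.6626, d(seq2,seq3) = 0.3505

seq1–seq2: 6/25 sites differ → p = 0.24, d = −0.75 ln(1 − 0.32) = 0.289247 ≈ 0.2892.
seq1–seq3: 11/25 sites differ → p = 0.44, d = −0.75 ln(1 − 0.586667) = 0.662626 ≈ 0.6626.
seq2–seq3: 7/25 sites differ → p = 0.28, d = −0.75 ln(1 − 0.373333) = 0.350505 ≈ 0.3505.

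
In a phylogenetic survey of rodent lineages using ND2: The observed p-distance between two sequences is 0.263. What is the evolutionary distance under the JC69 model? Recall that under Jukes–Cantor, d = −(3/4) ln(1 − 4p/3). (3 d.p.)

0.324

d = −(3/4) ln(1 − 4p/3) = −0.75 ln(1 − 0.350667) = −0.75 ln(0.649333)
  = −0.75 × (-0.431810) = 0.323858 substitutions/site.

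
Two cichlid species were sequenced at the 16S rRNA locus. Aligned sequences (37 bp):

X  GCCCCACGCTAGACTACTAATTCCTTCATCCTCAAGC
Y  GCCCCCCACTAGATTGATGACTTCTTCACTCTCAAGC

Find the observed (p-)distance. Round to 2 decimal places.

The sequences differ at 10 of 37 positions (sites 6, 8, 14, 16, 17, 19, 21, 23, 29, 30).
p = 10/37 = 0.270270… ≈ 0.27 (to 2 d.p.).

0.27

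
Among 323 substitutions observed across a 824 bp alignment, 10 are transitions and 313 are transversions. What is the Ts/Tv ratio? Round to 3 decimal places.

R = 10/313 = 0.031948… ≈ 0.032 (to 3 d.p.).

0.032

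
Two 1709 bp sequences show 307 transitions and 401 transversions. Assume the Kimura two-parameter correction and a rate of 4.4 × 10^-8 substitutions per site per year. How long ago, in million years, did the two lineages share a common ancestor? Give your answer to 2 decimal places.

6.92

P = 307/1709 ≈ 0.179637 and Q = 401/1709 ≈ 0.23464.
Under the Kimura two-parameter model, d = −½ ln(1 − 2P − Q) − ¼ ln(1 − 2Q).
1 − 2P − Q = 0.406086, giving −½ ln(0.406086) = 0.450595.
1 − 2Q = 0.53072, giving −¼ ln(0.53072) = 0.158380.
d = 0.450595 + 0.158380 = 0.608975.
Under a molecular clock d = 2μt, so t = d/(2μ) = 0.608975 / (2 × 4.4 × 10^-8) = 6.92 million years.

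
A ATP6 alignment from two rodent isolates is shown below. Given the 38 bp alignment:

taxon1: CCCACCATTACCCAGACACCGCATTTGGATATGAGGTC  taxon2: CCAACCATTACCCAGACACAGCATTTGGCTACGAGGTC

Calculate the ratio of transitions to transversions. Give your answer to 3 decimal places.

0.333

Transitions are A↔G and C↔T; transversions are all other mismatches.
Transitions: 1. Transversions: 3.
R = 1/3 = 0.333333… ≈ 0.333 (to 3 d.p.).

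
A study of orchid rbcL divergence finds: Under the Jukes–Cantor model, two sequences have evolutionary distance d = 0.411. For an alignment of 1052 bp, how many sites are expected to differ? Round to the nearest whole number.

333

Invert JC69: p = (3/4)(1 − e^(−4d/3)) = 0.75 × (1 − e^(-0.548)) = 0.75 × (1 − 0.578105) = 0.316421.
Expected differing sites = pL ≈ 0.316421 × 1052 = 332.874892 ≈ 333.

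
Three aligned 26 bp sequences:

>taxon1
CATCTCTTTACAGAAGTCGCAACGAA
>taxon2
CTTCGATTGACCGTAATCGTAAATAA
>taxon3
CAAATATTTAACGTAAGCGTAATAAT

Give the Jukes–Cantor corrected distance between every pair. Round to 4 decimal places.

d(taxon1,taxon2) = 0.5393, d(taxon1,taxon3) = 0.7166, d(taxon2,taxon3) = 0.5393

taxon1–taxon2: 10/26 sites differ → p ≈ 0.384615, d = −0.75 ln(1 − 0.51282) = 0.539341 ≈ 0.5393.
taxon1–taxon3: 12/26 sites differ → p ≈ 0.461538, d = −0.75 ln(1 − 0.615384) = 0.716632 ≈ 0.7166.
taxon2–taxon3: 10/26 sites differ → p ≈ 0.384615, d = −0.75 ln(1 − 0.51282) = 0.539341 ≈ 0.5393.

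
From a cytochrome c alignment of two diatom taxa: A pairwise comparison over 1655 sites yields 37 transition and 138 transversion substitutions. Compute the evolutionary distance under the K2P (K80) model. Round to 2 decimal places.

P = 37/1655 ≈ 0.022356 and Q = 138/1655 ≈ 0.083384.
Under the Kimura two-parameter model, d = −½ ln(1 − 2P − Q) − ¼ ln(1 − 2Q).
1 − 2P − Q = 0.871904, giving −½ ln(0.871904) = 0.068538.
1 − 2Q = 0.833232, giving −¼ ln(0.833232) = 0.045611.
d = 0.068538 + 0.045611 = 0.114149.

0.11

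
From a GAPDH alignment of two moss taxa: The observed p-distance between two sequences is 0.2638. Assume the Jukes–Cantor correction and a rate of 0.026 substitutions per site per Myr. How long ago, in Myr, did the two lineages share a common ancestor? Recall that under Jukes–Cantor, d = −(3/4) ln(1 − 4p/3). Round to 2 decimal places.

d = −(3/4) ln(1 − 4p/3) = −0.75 ln(1 − 0.351733) = −0.75 ln(0.648267)
  = −0.75 × (-0.433453) = 0.325090 substitutions/site.
Under a molecular clock d = 2μt, so t = d/(2μ) = 0.325090 / (2 × 0.026) = 6.25 Myr.

6.25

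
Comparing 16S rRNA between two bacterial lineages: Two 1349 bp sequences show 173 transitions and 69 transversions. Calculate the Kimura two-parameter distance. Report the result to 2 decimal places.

P = 173/1349 ≈ 0.128243 and Q = 69/1349 ≈ 0.051149.
Under the Kimura two-parameter model, d = −½ ln(1 − 2P − Q) − ¼ ln(1 − 2Q).
1 − 2P − Q = 0.692365, giving −½ ln(0.692365) = 0.183821.
1 − 2Q = 0.897702, giving −¼ ln(0.897702) = 0.026979.
d = 0.183821 + 0.026979 = 0.210800.

0.21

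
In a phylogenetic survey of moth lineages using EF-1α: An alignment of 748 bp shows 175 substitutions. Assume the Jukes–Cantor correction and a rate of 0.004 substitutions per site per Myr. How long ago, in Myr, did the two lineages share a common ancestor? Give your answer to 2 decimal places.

p = 175/748 ≈ 0.233957.
d = −(3/4) ln(1 − 4p/3) = −0.75 ln(1 − 0.311943) = −0.75 ln(0.688057)
  = −0.75 × (-0.373884) = 0.280413 substitutions/site.
Under a molecular clock d = 2μt, so t = d/(2μ) = 0.280413 / (2 × 0.004) = 35.05 Myr.

35.05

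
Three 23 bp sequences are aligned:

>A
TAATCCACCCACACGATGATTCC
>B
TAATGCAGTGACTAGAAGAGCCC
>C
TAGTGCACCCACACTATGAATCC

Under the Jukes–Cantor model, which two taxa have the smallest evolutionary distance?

A–B: 9/23 differ, p = 0.391, d = 0.553.
A–C: 4/23 differ, p = 0.174, d = 0.198.
B–C: 10/23 differ, p = 0.435, d = 0.650.
The smallest distance is between A and C.

A and C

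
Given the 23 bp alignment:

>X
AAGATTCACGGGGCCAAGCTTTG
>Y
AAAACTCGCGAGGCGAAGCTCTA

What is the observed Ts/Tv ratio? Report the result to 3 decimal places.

Transitions are A↔G and C↔T; transversions are all other mismatches.
Transitions: 6. Transversions: 1.
R = 6/1 = 6.000.

6.000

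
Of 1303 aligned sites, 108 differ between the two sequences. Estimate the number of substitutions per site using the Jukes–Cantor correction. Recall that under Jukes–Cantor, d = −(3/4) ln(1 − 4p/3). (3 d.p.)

0.088

p = 108/1303 ≈ 0.082886.
d = −(3/4) ln(1 − 4p/3) = −0.75 ln(1 − 0.110515) = −0.75 ln(0.889485)
  = −0.75 × (-0.117113) = 0.087835 substitutions/site.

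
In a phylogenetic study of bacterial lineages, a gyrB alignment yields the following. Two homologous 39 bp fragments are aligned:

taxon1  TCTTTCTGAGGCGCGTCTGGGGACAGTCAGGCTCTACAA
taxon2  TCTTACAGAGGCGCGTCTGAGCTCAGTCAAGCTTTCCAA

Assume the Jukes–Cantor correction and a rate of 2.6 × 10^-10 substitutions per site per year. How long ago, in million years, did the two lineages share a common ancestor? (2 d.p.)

460.85

The sequences differ at 8 of 39 sites (5, 7, 20, 22, 23, 30, 34, 36), so p = 8/39 ≈ 0.205128.
d = −(3/4) ln(1 − 4p/3) = −0.75 ln(1 − 0.273504) = −0.75 ln(0.726496)
  = −0.75 × (-0.319522) = 0.239642 substitutions/site.
Under a molecular clock d = 2μt, so t = d/(2μ) = 0.239642 / (2 × 2.6 × 10^-10) = 460.85 million years.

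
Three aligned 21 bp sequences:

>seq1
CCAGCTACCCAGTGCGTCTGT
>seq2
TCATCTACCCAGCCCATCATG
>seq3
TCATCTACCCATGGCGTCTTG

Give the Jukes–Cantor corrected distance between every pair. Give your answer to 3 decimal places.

d(seq1,seq2) = 0.532, d(seq1,seq3) = 0.360, d(seq2,seq3) = 0.286

seq1–seq2: 8/21 sites differ → p ≈ 0.380952, d = −0.75 ln(1 − 0.507936) = 0.531860 ≈ 0.532.
seq1–seq3: 6/21 sites differ → p ≈ 0.285714, d = −0.75 ln(1 − 0.380952) = 0.359679 ≈ 0.360.
seq2–seq3: 5/21 sites differ → p ≈ 0.238095, d = −0.75 ln(1 − 0.31746) = 0.286451 ≈ 0.286.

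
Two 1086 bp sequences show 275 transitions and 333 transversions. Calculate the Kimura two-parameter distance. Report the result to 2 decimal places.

P = 275/1086 ≈ 0.253223 and Q = 333/1086 ≈ 0.30663.
Under the Kimura two-parameter model, d = −½ ln(1 − 2P − Q) − ¼ ln(1 − 2Q).
1 − 2P − Q = 0.186924, giving −½ ln(0.186924) = 0.838527.
1 − 2Q = 0.38674, giving −¼ ln(0.38674) = 0.237501.
d = 0.838527 + 0.237501 = 1.076028.

1.08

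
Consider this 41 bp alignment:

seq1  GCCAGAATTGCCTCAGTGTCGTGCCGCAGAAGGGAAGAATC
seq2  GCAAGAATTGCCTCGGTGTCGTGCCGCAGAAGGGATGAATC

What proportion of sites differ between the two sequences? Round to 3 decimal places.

The sequences differ at 3 of 41 positions (sites 3, 15, 36).
p = 3/41 = 0.073170… ≈ 0.073 (to 3 d.p.).

0.073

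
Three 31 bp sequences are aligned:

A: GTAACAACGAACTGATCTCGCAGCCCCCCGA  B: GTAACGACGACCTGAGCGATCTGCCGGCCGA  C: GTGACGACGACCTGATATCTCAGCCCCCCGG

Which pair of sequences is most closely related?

A and C

A–B: 9/31 differ, p = 0.290, d = 0.367.
A–C: 6/31 differ, p = 0.194, d = 0.224.
B–C: 9/31 differ, p = 0.290, d = 0.367.
The smallest distance is between A and C.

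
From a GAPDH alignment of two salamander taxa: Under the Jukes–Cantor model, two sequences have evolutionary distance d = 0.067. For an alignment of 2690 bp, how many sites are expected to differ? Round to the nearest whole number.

Invert JC69: p = (3/4)(1 − e^(−4d/3)) = 0.75 × (1 − e^(-0.089333)) = 0.75 × (1 − 0.914541) = 0.064094.
Expected differing sites = pL ≈ 0.064094 × 2690 = 172.41286 ≈ 172.

172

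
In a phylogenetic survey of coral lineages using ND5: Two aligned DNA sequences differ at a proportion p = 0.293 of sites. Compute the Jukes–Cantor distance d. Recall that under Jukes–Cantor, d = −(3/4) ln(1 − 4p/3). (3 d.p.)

0.372

d = −(3/4) ln(1 − 4p/3) = −0.75 ln(1 − 0.390667) = −0.75 ln(0.609333)
  = −0.75 × (-0.495390) = 0.371543 substitutions/site.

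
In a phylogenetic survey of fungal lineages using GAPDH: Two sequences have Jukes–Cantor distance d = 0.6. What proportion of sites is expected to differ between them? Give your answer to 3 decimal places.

p = (3/4)(1 − e^(−4d/3)) = 0.75 × (1 − e^(-0.8)) = 0.75 × (1 − 0.449329) = 0.413003.

0.413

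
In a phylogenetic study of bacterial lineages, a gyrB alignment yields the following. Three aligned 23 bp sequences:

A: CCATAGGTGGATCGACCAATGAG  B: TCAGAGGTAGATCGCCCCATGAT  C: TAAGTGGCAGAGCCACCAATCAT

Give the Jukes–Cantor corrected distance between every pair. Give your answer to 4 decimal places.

A–B: 6/23 sites differ → p ≈ 0.26087, d = −0.75 ln(1 − 0.347827) = 0.320584 ≈ 0.3206.
A–C: 10/23 sites differ → p ≈ 0.434783, d = −0.75 ln(1 − 0.579711) = 0.650110 ≈ 0.6501.
B–C: 8/23 sites differ → p ≈ 0.347826, d = −0.75 ln(1 − 0.463768) = 0.467391 ≈ 0.4674.

d(A,B) = 0.3206, d(A,C) = 0.6501, d(B,C) = 0.4674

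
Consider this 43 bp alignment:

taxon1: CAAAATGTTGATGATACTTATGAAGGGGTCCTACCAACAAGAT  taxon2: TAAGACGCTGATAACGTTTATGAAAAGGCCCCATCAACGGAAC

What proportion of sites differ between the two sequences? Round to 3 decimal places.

0.395

The sequences differ at 17 of 43 positions.
p = 17/43 = 0.395348… ≈ 0.395 (to 3 d.p.).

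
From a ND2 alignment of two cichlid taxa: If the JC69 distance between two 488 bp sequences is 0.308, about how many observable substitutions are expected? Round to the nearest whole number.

Invert JC69: p = (3/4)(1 − e^(−4d/3)) = 0.75 × (1 − e^(-0.410667)) = 0.75 × (1 − 0.663208) = 0.252594.
Expected differing sites = pL ≈ 0.252594 × 488 = 123.265872 ≈ 123.

123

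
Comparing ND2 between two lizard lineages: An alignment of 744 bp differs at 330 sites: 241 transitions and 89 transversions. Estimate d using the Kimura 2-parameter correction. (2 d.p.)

P = 241/744 ≈ 0.323925 and Q = 89/744 ≈ 0.119624.
Under the Kimura two-parameter model, d = −½ ln(1 − 2P − Q) − ¼ ln(1 − 2Q).
1 − 2P − Q = 0.232526, giving −½ ln(0.232526) = 0.729377.
1 − 2Q = 0.760752, giving −¼ ln(0.760752) = 0.068362.
d = 0.729377 + 0.068362 = 0.797739.

0.80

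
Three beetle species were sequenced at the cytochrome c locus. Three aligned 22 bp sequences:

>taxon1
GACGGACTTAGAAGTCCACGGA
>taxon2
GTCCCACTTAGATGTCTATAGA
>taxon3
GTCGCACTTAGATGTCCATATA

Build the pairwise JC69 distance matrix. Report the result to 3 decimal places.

taxon1–taxon2: 7/22 sites differ → p ≈ 0.318182, d = −0.75 ln(1 − 0.424243) = 0.414052 ≈ 0.414.
taxon1–taxon3: 6/22 sites differ → p ≈ 0.272727, d = −0.75 ln(1 − 0.363636) = 0.338988 ≈ 0.339.
taxon2–taxon3: 3/22 sites differ → p ≈ 0.136364, d = −0.75 ln(1 − 0.181819) = 0.150504 ≈ 0.151.

d(taxon1,taxon2) = 0.414, d(taxon1,taxon3) = 0.339, d(taxon2,taxon3) = 0.151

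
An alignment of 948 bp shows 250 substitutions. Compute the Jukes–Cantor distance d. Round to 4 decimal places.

0.3250

p = 250/948 ≈ 0.263713.
d = −(3/4) ln(1 − 4p/3) = −0.75 ln(1 − 0.351617) = −0.75 ln(0.648383)
  = −0.75 × (-0.433274) = 0.324956 substitutions/site.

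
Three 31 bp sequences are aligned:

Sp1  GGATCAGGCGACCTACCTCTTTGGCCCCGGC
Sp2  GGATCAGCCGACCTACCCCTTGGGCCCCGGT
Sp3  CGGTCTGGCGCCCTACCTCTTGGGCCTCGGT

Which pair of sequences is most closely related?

Sp1–Sp2: 4/31 differ, p = 0.129, d = 0.142.
Sp1–Sp3: 7/31 differ, p = 0.226, d = 0.269.
Sp2–Sp3: 7/31 differ, p = 0.226, d = 0.269.
The smallest distance is between Sp1 and Sp2.

Sp1 and Sp2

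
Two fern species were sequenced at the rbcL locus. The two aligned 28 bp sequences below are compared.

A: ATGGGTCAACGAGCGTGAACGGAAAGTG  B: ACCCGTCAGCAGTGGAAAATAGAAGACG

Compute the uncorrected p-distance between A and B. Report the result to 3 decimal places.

0.536

The sequences differ at 15 of 28 positions.
p = 15/28 = 0.535714… ≈ 0.536 (to 3 d.p.).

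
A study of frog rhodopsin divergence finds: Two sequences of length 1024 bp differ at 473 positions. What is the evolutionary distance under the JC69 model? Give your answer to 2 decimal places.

0.72

p = 473/1024 ≈ 0.461914.
d = −(3/4) ln(1 − 4p/3) = −0.75 ln(1 − 0.615885) = −0.75 ln(0.384115)
  = −0.75 × (-0.956813) = 0.717610 substitutions/site.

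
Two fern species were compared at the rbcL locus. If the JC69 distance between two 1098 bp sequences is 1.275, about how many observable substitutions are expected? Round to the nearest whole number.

Invert JC69: p = (3/4)(1 − e^(−4d/3)) = 0.75 × (1 − e^(-1.7)) = 0.75 × (1 − 0.182684) = 0.612987.
Expected differing sites = pL ≈ 0.612987 × 1098 = 673.059726 ≈ 673.

673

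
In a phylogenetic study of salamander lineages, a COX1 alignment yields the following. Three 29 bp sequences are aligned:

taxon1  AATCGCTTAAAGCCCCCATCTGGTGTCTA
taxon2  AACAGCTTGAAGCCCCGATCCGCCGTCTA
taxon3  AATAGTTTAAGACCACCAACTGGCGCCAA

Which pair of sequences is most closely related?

taxon1 and taxon2

taxon1–taxon2: 7/29 differ, p = 0.241, d = 0.291.
taxon1–taxon3: 9/29 differ, p = 0.310, d = 0.401.
taxon2–taxon3: 12/29 differ, p = 0.414, d = 0.602.
The smallest distance is between taxon1 and taxon2.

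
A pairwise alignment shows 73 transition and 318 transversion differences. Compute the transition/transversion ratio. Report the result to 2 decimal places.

0.23

R = 73/318 = 0.229559… ≈ 0.23 (to 2 d.p.).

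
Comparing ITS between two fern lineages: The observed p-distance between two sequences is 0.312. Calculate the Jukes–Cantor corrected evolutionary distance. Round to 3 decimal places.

0.403

d = −(3/4) ln(1 − 4p/3) = −0.75 ln(1 − 0.416) = −0.75 ln(0.584)
  = −0.75 × (-0.537854) = 0.403391 substitutions/site.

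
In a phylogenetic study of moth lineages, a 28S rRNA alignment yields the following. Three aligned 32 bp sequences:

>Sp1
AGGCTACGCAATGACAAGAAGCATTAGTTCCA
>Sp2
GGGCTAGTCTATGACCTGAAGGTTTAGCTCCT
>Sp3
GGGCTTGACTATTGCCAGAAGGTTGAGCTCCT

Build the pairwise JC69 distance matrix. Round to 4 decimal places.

d(Sp1,Sp2) = 0.4042, d(Sp1,Sp3) = 0.5851, d(Sp2,Sp3) = 0.2158

Sp1–Sp2: 10/32 sites differ → p = 0.3125, d = −0.75 ln(1 − 0.416667) = 0.404248 ≈ 0.4042.
Sp1–Sp3: 13/32 sites differ → p = 0.40625, d = −0.75 ln(1 − 0.541667) = 0.585119 ≈ 0.5851.
Sp2–Sp3: 6/32 sites differ → p = 0.1875, d = −0.75 ln(1 − 0.25) = 0.215762 ≈ 0.2158.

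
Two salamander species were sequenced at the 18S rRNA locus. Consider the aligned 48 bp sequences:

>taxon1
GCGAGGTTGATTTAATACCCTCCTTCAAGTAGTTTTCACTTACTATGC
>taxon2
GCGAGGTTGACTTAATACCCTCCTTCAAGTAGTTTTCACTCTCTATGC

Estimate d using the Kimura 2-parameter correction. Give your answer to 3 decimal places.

Of 48 sites, 2 differences are transitions and 1 are transversions, so P = 2/48 ≈ 0.041667 and Q = 1/48 ≈ 0.020833.
Under the Kimura two-parameter model, d = −½ ln(1 − 2P − Q) − ¼ ln(1 − 2Q).
1 − 2P − Q = 0.895833, giving −½ ln(0.895833) = 0.055001.
1 − 2Q = 0.958334, giving −¼ ln(0.958334) = 0.010640.
d = 0.055001 + 0.010640 = 0.065641.

0.066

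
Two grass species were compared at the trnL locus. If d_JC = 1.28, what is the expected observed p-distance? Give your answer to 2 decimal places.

0.61

p = (3/4)(1 − e^(−4d/3)) = 0.75 × (1 − e^(-1.706667)) = 0.75 × (1 − 0.181470) = 0.613898.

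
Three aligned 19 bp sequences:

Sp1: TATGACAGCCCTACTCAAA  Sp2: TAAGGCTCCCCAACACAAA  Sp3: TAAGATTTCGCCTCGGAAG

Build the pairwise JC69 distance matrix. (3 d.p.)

Sp1–Sp2: 6/19 sites differ → p ≈ 0.315789, d = −0.75 ln(1 − 0.421052) = 0.409907 ≈ 0.410.
Sp1–Sp3: 10/19 sites differ → p ≈ 0.526316, d = −0.75 ln(1 − 0.701755) = 0.907380 ≈ 0.907.
Sp2–Sp3: 9/19 sites differ → p ≈ 0.473684, d = −0.75 ln(1 − 0.631579) = 0.748897 ≈ 0.749.

d(Sp1,Sp2) = 0.410, d(Sp1,Sp3) = 0.907, d(Sp2,Sp3) = 0.749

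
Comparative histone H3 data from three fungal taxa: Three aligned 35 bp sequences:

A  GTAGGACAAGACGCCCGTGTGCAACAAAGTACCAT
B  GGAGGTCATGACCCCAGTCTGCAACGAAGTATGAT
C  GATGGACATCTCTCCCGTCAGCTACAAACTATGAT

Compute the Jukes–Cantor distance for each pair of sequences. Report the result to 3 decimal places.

A–B: 9/35 sites differ → p ≈ 0.257143, d = −0.75 ln(1 − 0.342857) = 0.314890 ≈ 0.315.
A–C: 12/35 sites differ → p ≈ 0.342857, d = −0.75 ln(1 − 0.457143) = 0.458182 ≈ 0.458.
B–C: 11/35 sites differ → p ≈ 0.314286, d = −0.75 ln(1 − 0.419048) = 0.407315 ≈ 0.407.

d(A,B) = 0.315, d(A,C) = 0.458, d(B,C) = 0.407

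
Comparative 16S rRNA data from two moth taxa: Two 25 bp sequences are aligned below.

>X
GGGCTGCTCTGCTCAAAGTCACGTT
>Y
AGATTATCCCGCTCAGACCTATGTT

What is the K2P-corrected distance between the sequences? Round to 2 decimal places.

Of 25 sites, 11 differences are transitions and 1 are transversions, so P = 11/25 = 0.44 and Q = 1/25 = 0.04.
Under the Kimura two-parameter model, d = −½ ln(1 − 2P − Q) − ¼ ln(1 − 2Q).
1 − 2P − Q = 0.08, giving −½ ln(0.08) = 1.262864.
1 − 2Q = 0.92, giving −¼ ln(0.92) = 0.020845.
d = 1.262864 + 0.020845 = 1.283709.

1.28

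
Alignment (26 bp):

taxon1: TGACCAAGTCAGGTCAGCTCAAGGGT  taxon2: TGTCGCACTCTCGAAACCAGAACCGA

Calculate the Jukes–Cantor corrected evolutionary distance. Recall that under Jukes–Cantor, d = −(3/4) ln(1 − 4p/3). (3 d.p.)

0.949

The sequences differ at 14 of 26 sites, so p = 14/26 ≈ 0.538462.
d = −(3/4) ln(1 − 4p/3) = −0.75 ln(1 − 0.717949) = −0.75 ln(0.282051)
  = −0.75 × (-1.265667) = 0.949250 substitutions/site.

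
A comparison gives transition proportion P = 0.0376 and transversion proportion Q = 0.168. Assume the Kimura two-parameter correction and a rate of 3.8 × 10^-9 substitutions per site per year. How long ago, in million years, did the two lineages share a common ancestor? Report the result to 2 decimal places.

Under the Kimura two-parameter model, d = −½ ln(1 − 2P − Q) − ¼ ln(1 − 2Q).
1 − 2P − Q = 0.7568, giving −½ ln(0.7568) = 0.139328.
1 − 2Q = 0.664, giving −¼ ln(0.664) = 0.102368.
d = 0.139328 + 0.102368 = 0.241696.
Under a molecular clock d = 2μt, so t = d/(2μ) = 0.241696 / (2 × 3.8 × 10^-9) = 31.80 million years.

31.80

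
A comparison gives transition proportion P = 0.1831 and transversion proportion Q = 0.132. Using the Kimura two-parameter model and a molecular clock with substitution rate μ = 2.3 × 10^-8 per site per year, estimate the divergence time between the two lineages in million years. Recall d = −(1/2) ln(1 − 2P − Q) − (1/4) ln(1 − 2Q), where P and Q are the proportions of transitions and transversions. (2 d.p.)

Under the Kimura two-parameter model, d = −½ ln(1 − 2P − Q) − ¼ ln(1 − 2Q).
1 − 2P − Q = 0.5018, giving −½ ln(0.5018) = 0.344777.
1 − 2Q = 0.736, giving −¼ ln(0.736) = 0.076631.
d = 0.344777 + 0.076631 = 0.421408.
Under a molecular clock d = 2μt, so t = d/(2μ) = 0.421408 / (2 × 2.3 × 10^-8) = 9.16 million years.

9.16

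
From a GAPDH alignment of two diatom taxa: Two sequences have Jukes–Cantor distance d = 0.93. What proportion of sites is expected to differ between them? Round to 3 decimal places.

p = (3/4)(1 − e^(−4d/3)) = 0.75 × (1 − e^(-1.24)) = 0.75 × (1 − 0.289384) = 0.532962.

0.533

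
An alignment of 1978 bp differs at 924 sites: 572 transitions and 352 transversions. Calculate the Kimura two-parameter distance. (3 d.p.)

P = 572/1978 ≈ 0.289181 and Q = 352/1978 ≈ 0.177958.
Under the Kimura two-parameter model, d = −½ ln(1 − 2P − Q) − ¼ ln(1 − 2Q).
1 − 2P − Q = 0.24368, giving −½ ln(0.24368) = 0.705950.
1 − 2Q = 0.644084, giving −¼ ln(0.644084) = 0.109982.
d = 0.705950 + 0.109982 = 0.815932.

0.816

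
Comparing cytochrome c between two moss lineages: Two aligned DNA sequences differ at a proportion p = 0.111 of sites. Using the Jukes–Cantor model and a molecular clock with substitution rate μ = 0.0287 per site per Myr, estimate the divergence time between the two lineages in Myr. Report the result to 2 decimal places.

d = −(3/4) ln(1 − 4p/3) = −0.75 ln(1 − 0.148) = −0.75 ln(0.852)
  = −0.75 × (-0.160169) = 0.120127 substitutions/site.
Under a molecular clock d = 2μt, so t = d/(2μ) = 0.120127 / (2 × 0.0287) = 2.09 Myr.

2.09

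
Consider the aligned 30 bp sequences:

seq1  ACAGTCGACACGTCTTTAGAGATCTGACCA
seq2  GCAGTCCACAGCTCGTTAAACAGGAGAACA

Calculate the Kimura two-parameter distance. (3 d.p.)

0.513

Of 30 sites, 2 differences are transitions and 9 are transversions, so P = 2/30 ≈ 0.066667 and Q = 9/30 = 0.3.
Under the Kimura two-parameter model, d = −½ ln(1 − 2P − Q) − ¼ ln(1 − 2Q).
1 − 2P − Q = 0.566666, giving −½ ln(0.566666) = 0.283993.
1 − 2Q = 0.4, giving −¼ ln(0.4) = 0.229073.
d = 0.283993 + 0.229073 = 0.513066.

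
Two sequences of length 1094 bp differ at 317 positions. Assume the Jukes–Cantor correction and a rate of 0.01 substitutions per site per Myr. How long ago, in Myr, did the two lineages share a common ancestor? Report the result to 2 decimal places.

18.31

p = 317/1094 ≈ 0.289762.
d = −(3/4) ln(1 − 4p/3) = −0.75 ln(1 − 0.386349) = −0.75 ln(0.613651)
  = −0.75 × (-0.488329) = 0.366247 substitutions/site.
Under a molecular clock d = 2μt, so t = d/(2μ) = 0.366247 / (2 × 0.01) = 18.31 Myr.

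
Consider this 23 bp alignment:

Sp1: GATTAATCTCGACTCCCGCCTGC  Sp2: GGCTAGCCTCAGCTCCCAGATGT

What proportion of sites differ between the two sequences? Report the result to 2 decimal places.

0.43

The sequences differ at 10 of 23 positions (sites 2, 3, 6, 7, 11, 12, 18, 19, 20, 23).
p = 10/23 = 0.434782… ≈ 0.43 (to 2 d.p.).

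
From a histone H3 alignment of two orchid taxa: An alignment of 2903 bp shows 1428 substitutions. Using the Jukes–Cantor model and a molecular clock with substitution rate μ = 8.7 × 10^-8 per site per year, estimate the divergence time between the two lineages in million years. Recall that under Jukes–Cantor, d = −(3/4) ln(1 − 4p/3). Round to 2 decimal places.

4.60

p = 1428/2903 ≈ 0.491905.
d = −(3/4) ln(1 − 4p/3) = −0.75 ln(1 − 0.655873) = −0.75 ln(0.344127)
  = −0.75 × (-1.066745) = 0.800059 substitutions/site.
Under a molecular clock d = 2μt, so t = d/(2μ) = 0.800059 / (2 × 8.7 × 10^-8) = 4.60 million years.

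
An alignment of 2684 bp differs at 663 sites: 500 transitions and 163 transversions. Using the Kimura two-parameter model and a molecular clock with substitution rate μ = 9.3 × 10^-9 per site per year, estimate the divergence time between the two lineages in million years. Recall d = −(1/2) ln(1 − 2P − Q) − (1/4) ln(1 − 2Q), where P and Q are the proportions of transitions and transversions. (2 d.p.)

17.01

P = 500/2684 ≈ 0.186289 and Q = 163/2684 ≈ 0.06073.
Under the Kimura two-parameter model, d = −½ ln(1 − 2P − Q) − ¼ ln(1 − 2Q).
1 − 2P − Q = 0.566692, giving −½ ln(0.566692) = 0.283970.
1 − 2Q = 0.87854, giving −¼ ln(0.87854) = 0.032373.
d = 0.283970 + 0.032373 = 0.316343.
Under a molecular clock d = 2μt, so t = d/(2μ) = 0.316343 / (2 × 9.3 × 10^-9) = 17.01 million years.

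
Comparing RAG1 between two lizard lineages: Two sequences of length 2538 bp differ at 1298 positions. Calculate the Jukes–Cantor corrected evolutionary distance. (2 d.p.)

0.86

p = 1298/2538 ≈ 0.511426.
d = −(3/4) ln(1 − 4p/3) = −0.75 ln(1 − 0.681901) = −0.75 ln(0.318099)
  = −0.75 × (-1.145393) = 0.859045 substitutions/site.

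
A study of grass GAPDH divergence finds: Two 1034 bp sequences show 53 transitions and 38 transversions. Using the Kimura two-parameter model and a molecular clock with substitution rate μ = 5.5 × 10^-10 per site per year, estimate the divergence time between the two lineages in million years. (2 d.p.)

85.52

P = 53/1034 ≈ 0.051257 and Q = 38/1034 ≈ 0.03675.
Under the Kimura two-parameter model, d = −½ ln(1 − 2P − Q) − ¼ ln(1 − 2Q).
1 − 2P − Q = 0.860736, giving −½ ln(0.860736) = 0.074984.
1 − 2Q = 0.9265, giving −¼ ln(0.9265) = 0.019085.
d = 0.074984 + 0.019085 = 0.094069.
Under a molecular clock d = 2μt, so t = d/(2μ) = 0.094069 / (2 × 5.5 × 10^-10) = 85.52 million years.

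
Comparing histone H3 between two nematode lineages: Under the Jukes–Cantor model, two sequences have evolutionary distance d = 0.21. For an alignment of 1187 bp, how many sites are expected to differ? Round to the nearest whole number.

Invert JC69: p = (3/4)(1 − e^(−4d/3)) = 0.75 × (1 − e^(-0.28)) = 0.75 × (1 − 0.755784) = 0.183162.
Expected differing sites = pL ≈ 0.183162 × 1187 = 217.413294 ≈ 217.

217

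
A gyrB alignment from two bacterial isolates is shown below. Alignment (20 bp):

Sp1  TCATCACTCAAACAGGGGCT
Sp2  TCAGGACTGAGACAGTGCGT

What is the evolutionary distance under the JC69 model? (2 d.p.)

The sequences differ at 7 of 20 sites (4, 5, 9, 11, 16, 18, 19), so p = 7/20 = 0.35.
d = −(3/4) ln(1 − 4p/3) = −0.75 ln(1 − 0.466667) = −0.75 ln(0.533333)
  = −0.75 × (-0.628609) = 0.471457 substitutions/site.

0.47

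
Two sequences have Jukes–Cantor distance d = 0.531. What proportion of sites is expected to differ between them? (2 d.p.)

0.38

p = (3/4)(1 − e^(−4d/3)) = 0.75 × (1 − e^(-0.708)) = 0.75 × (1 − 0.492628) = 0.380529.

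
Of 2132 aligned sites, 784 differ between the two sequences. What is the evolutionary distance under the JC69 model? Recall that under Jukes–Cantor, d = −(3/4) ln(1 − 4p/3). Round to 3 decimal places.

p = 784/2132 ≈ 0.36773.
d = −(3/4) ln(1 − 4p/3) = −0.75 ln(1 − 0.490307) = −0.75 ln(0.509693)
  = −0.75 × (-0.673947) = 0.505460 substitutions/site.

0.505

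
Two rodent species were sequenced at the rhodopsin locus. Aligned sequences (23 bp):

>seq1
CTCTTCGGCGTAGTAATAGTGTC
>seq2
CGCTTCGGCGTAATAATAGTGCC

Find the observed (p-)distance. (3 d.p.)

The sequences differ at 3 of 23 positions (sites 2, 13, 22).
p = 3/23 = 0.130434… ≈ 0.130 (to 3 d.p.).

0.130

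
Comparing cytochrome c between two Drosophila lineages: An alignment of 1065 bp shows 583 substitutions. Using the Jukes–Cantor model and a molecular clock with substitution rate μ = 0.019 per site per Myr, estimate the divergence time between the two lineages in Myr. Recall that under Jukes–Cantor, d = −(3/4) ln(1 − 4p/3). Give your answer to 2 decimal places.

25.83

p = 583/1065 ≈ 0.547418.
d = −(3/4) ln(1 − 4p/3) = −0.75 ln(1 − 0.729891) = −0.75 ln(0.270109)
  = −0.75 × (-1.308930) = 0.981698 substitutions/site.
Under a molecular clock d = 2μt, so t = d/(2μ) = 0.981698 / (2 × 0.019) = 25.83 Myr.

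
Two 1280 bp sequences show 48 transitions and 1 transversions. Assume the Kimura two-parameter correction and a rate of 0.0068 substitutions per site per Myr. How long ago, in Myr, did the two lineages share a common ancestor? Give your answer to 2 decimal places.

2.93

P = 48/1280 = 0.0375 and Q = 1/1280 ≈ 0.000781.
Under the Kimura two-parameter model, d = −½ ln(1 − 2P − Q) − ¼ ln(1 − 2Q).
1 − 2P − Q = 0.924219, giving −½ ln(0.924219) = 0.039403.
1 − 2Q = 0.998438, giving −¼ ln(0.998438) = 0.000391.
d = 0.039403 + 0.000391 = 0.039794.
Under a molecular clock d = 2μt, so t = d/(2μ) = 0.039794 / (2 × 0.0068) = 2.93 Myr.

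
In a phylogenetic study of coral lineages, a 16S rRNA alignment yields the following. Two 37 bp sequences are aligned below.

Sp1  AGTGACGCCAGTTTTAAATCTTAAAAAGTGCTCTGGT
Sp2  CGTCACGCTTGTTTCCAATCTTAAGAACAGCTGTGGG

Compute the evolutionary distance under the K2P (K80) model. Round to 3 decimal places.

0.379

Of 37 sites, 3 differences are transitions and 8 are transversions, so P = 3/37 ≈ 0.081081 and Q = 8/37 ≈ 0.216216.
Under the Kimura two-parameter model, d = −½ ln(1 − 2P − Q) − ¼ ln(1 − 2Q).
1 − 2P − Q = 0.621622, giving −½ ln(0.621622) = 0.237712.
1 − 2Q = 0.567568, giving −¼ ln(0.567568) = 0.141599.
d = 0.237712 + 0.141599 = 0.379311.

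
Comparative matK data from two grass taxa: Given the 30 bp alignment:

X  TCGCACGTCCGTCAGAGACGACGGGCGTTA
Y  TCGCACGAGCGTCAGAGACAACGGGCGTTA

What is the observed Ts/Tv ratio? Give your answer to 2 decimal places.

Transitions are A↔G and C↔T; transversions are all other mismatches.
Transitions: 1. Transversions: 2.
R = 1/2 = 0.50.

0.50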